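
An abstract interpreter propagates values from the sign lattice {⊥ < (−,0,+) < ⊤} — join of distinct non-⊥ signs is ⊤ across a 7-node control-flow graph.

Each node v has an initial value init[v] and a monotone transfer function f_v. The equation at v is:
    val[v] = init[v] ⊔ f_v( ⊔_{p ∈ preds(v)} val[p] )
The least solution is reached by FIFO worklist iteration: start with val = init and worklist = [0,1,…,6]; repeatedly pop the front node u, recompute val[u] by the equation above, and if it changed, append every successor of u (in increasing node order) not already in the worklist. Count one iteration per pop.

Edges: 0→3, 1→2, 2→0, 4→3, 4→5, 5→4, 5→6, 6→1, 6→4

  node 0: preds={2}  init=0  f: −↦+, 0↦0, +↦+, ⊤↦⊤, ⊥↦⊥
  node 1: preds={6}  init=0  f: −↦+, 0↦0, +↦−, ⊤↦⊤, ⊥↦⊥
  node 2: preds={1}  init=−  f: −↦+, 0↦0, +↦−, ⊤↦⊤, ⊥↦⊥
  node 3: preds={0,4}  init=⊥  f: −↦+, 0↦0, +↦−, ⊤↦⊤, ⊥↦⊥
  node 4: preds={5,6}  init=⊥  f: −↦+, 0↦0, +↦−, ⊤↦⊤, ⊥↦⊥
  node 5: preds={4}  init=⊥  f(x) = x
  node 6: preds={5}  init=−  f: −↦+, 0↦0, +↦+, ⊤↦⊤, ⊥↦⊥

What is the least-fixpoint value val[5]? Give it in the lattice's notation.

Trace (15 dequeues):
  [1] u=0 | in − | out ⊤ | prev 0 | push {}
  [2] u=1 | in − | out ⊤ | prev 0 | push {}
  [3] u=2 | in ⊤ | out ⊤ | prev − | push {0}
  [4] u=3 | in ⊤ | out ⊤ | prev ⊥ | push {}
  [5] u=4 | in − | out + | prev ⊥ | push {3}
  [6] u=5 | in + | out + | prev ⊥ | push {4}
  [7] u=6 | in + | out ⊤ | prev − | push {1}
  [8] u=0 | in ⊤ | out ⊤ | ==
  [9] u=3 | in ⊤ | out ⊤ | ==
  [10] u=4 | in ⊤ | out ⊤ | prev + | push {3,5}
  [11] u=1 | in ⊤ | out ⊤ | ==
  [12] u=3 | in ⊤ | out ⊤ | ==
  [13] u=5 | in ⊤ | out ⊤ | prev + | push {4,6}
  [14] u=4 | in ⊤ | out ⊤ | ==
  [15] u=6 | in ⊤ | out ⊤ | ==

Converged values:
  [0] ⊤
  [1] ⊤
  [2] ⊤
  [3] ⊤
  [4] ⊤
  [5] ⊤
  [6] ⊤

⊤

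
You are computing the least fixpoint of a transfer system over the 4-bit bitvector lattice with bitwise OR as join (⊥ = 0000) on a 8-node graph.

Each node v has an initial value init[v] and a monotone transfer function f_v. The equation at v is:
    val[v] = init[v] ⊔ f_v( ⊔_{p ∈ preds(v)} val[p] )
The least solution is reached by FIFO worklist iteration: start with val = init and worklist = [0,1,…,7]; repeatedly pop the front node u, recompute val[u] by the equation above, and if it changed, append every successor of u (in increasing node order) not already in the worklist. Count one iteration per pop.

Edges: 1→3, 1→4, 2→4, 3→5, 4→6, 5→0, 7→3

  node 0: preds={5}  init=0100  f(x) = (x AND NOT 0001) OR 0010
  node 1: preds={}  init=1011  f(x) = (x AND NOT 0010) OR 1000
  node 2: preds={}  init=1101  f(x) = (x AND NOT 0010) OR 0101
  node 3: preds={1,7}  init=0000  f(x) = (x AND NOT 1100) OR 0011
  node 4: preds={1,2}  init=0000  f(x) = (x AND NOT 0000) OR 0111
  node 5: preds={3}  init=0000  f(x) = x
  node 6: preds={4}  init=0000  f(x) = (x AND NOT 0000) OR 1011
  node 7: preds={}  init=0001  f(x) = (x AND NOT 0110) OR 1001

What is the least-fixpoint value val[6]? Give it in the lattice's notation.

1111

Trace (10 dequeues):
  [1] u=0 | in 0000 | out 0110 | prev 0100 | push {}
  [2] u=1 | in 0000 | out 1011 | ==
  [3] u=2 | in 0000 | out 1101 | ==
  [4] u=3 | in 1011 | out 0011 | prev 0000 | push {}
  [5] u=4 | in 1111 | out 1111 | prev 0000 | push {}
  [6] u=5 | in 0011 | out 0011 | prev 0000 | push {0}
  [7] u=6 | in 1111 | out 1111 | prev 0000 | push {}
  [8] u=7 | in 0000 | out 1001 | prev 0001 | push {3}
  [9] u=0 | in 0011 | out 0110 | ==
  [10] u=3 | in 1011 | out 0011 | ==

Converged values:
  [0] 0110
  [1] 1011
  [2] 1101
  [3] 0011
  [4] 1111
  [5] 0011
  [6] 1111
  [7] 1001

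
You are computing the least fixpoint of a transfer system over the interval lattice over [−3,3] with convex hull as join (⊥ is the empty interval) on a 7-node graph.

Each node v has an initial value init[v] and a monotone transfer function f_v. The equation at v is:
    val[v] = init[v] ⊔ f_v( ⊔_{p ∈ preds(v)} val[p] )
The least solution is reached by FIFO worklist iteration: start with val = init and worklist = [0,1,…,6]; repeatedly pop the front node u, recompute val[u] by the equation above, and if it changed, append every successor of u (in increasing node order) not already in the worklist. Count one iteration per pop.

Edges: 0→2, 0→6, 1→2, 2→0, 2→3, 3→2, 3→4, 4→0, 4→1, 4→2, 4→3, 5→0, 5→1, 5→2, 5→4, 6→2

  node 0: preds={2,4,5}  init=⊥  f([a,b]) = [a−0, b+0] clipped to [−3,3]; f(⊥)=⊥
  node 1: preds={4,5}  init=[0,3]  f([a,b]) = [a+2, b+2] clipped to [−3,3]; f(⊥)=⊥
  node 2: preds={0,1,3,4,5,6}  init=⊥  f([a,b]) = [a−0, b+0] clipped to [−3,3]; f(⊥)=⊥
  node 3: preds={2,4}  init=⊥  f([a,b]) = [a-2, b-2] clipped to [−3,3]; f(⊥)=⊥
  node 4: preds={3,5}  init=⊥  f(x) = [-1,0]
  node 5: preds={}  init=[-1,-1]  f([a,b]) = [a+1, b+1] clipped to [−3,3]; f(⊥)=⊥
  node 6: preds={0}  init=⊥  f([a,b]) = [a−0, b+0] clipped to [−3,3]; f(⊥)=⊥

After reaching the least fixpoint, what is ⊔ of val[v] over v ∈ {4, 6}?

Trace (16 dequeues):
  [1] u=0 | in [-1,-1] | out [-1,-1] | prev ⊥ | push {}
  [2] u=1 | in [-1,-1] | out [0,3] | ==
  [3] u=2 | in [-1,3] | out [-1,3] | prev ⊥ | push {0}
  [4] u=3 | in [-1,3] | out [-3,1] | prev ⊥ | push {2}
  [5] u=4 | in [-3,1] | out [-1,0] | prev ⊥ | push {1,3}
  [6] u=5 | in ⊥ | out [-1,-1] | ==
  [7] u=6 | in [-1,-1] | out [-1,-1] | prev ⊥ | push {}
  [8] u=0 | in [-1,3] | out [-1,3] | prev [-1,-1] | push {6}
  [9] u=2 | in [-3,3] | out [-3,3] | prev [-1,3] | push {0}
  [10] u=1 | in [-1,0] | out [0,3] | ==
  [11] u=3 | in [-3,3] | out [-3,1] | ==
  [12] u=6 | in [-1,3] | out [-1,3] | prev [-1,-1] | push {2}
  [13] u=0 | in [-3,3] | out [-3,3] | prev [-1,3] | push {6}
  [14] u=2 | in [-3,3] | out [-3,3] | ==
  [15] u=6 | in [-3,3] | out [-3,3] | prev [-1,3] | push {2}
  [16] u=2 | in [-3,3] | out [-3,3] | ==

Converged values:
  [0] [-3,3]
  [1] [0,3]
  [2] [-3,3]
  [3] [-3,1]
  [4] [-1,0]
  [5] [-1,-1]
  [6] [-3,3]

[-3,3]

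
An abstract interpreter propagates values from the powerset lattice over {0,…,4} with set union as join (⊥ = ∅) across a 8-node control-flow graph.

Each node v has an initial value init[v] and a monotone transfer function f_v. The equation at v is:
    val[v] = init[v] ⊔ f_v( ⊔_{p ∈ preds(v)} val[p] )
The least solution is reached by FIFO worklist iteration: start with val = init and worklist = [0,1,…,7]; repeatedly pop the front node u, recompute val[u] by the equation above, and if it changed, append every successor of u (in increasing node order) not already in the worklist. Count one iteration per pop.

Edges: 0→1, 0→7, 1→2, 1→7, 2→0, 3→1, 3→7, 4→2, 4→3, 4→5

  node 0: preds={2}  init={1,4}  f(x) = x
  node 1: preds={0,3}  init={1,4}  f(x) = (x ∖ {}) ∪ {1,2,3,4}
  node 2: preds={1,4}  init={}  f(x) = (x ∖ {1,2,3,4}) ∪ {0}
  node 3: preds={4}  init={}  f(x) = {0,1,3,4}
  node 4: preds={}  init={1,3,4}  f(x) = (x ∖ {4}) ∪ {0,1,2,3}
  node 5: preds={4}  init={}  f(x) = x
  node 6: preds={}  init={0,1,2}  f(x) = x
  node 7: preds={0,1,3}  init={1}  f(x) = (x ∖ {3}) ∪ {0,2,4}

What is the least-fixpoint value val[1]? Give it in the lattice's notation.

{0,1,2,3,4}

Trace (13 dequeues):
  [1] u=0 | in {} | out {1,4} | ==
  [2] u=1 | in {1,4} | out {1,2,3,4} | prev {1,4} | push {}
  [3] u=2 | in {1,2,3,4} | out {0} | prev {} | push {0}
  [4] u=3 | in {1,3,4} | out {0,1,3,4} | prev {} | push {1}
  [5] u=4 | in {} | out {0,1,2,3,4} | prev {1,3,4} | push {2,3}
  [6] u=5 | in {0,1,2,3,4} | out {0,1,2,3,4} | prev {} | push {}
  [7] u=6 | in {} | out {0,1,2} | ==
  [8] u=7 | in {0,1,2,3,4} | out {0,1,2,4} | prev {1} | push {}
  [9] u=0 | in {0} | out {0,1,4} | prev {1,4} | push {7}
  [10] u=1 | in {0,1,3,4} | out {0,1,2,3,4} | prev {1,2,3,4} | push {}
  [11] u=2 | in {0,1,2,3,4} | out {0} | ==
  [12] u=3 | in {0,1,2,3,4} | out {0,1,3,4} | ==
  [13] u=7 | in {0,1,2,3,4} | out {0,1,2,4} | ==

Converged values:
  [0] {0,1,4}
  [1] {0,1,2,3,4}
  [2] {0}
  [3] {0,1,3,4}
  [4] {0,1,2,3,4}
  [5] {0,1,2,3,4}
  [6] {0,1,2}
  [7] {0,1,2,4}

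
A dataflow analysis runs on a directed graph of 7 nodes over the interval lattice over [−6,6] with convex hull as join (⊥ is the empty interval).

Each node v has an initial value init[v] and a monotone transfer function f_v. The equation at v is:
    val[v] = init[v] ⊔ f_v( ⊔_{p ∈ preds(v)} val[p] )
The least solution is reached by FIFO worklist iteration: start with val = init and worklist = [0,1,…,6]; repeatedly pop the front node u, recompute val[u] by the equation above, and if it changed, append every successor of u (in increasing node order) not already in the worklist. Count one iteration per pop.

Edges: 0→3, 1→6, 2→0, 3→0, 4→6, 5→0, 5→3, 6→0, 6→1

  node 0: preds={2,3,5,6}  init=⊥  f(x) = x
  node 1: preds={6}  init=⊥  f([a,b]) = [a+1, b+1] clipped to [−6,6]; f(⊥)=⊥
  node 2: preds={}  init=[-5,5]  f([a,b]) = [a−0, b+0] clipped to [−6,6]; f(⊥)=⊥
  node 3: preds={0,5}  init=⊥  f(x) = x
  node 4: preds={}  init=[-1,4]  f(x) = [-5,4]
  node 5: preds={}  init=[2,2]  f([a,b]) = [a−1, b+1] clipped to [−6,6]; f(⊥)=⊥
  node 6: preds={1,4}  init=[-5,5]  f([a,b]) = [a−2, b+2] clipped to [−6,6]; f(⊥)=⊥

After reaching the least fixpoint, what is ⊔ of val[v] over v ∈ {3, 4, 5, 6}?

[-6,6]

Worklist (12 pops):
  #1 pop 0: in=[-5,5] → [-5,5] (was ⊥); enqueue []
  #2 pop 1: in=[-5,5] → [-4,6] (was ⊥); enqueue []
  #3 pop 2: in=⊥ → [-5,5] (no change)
  #4 pop 3: in=[-5,5] → [-5,5] (was ⊥); enqueue [0]
  #5 pop 4: in=⊥ → [-5,4] (was [-1,4]); enqueue []
  #6 pop 5: in=⊥ → [2,2] (no change)
  #7 pop 6: in=[-5,6] → [-6,6] (was [-5,5]); enqueue [1]
  #8 pop 0: in=[-6,6] → [-6,6] (was [-5,5]); enqueue [3]
  #9 pop 1: in=[-6,6] → [-5,6] (was [-4,6]); enqueue [6]
  #10 pop 3: in=[-6,6] → [-6,6] (was [-5,5]); enqueue [0]
  #11 pop 6: in=[-5,6] → [-6,6] (no change)
  #12 pop 0: in=[-6,6] → [-6,6] (no change)

Fixpoint:
  val[0] = [-6,6]
  val[1] = [-5,6]
  val[2] = [-5,5]
  val[3] = [-6,6]
  val[4] = [-5,4]
  val[5] = [2,2]
  val[6] = [-6,6]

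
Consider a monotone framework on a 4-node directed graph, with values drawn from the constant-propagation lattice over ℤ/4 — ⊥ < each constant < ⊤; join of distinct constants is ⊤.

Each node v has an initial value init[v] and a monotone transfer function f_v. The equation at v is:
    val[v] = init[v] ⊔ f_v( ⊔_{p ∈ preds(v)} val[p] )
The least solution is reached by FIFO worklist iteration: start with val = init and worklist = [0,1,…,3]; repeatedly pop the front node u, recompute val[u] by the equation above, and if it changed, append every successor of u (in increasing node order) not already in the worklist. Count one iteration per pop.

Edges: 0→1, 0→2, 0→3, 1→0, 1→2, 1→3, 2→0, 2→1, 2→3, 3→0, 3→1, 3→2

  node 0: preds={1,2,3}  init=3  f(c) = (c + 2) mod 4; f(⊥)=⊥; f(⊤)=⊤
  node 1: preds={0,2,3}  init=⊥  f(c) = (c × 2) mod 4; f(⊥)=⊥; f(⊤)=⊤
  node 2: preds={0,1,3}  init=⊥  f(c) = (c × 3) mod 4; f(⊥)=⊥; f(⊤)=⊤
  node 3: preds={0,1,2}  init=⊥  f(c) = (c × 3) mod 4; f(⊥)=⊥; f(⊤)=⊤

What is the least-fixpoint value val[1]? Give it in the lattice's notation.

Trace (9 dequeues):
  [1] u=0 | in ⊥ | out 3 | ==
  [2] u=1 | in 3 | out 2 | prev ⊥ | push {0}
  [3] u=2 | in ⊤ | out ⊤ | prev ⊥ | push {1}
  [4] u=3 | in ⊤ | out ⊤ | prev ⊥ | push {2}
  [5] u=0 | in ⊤ | out ⊤ | prev 3 | push {3}
  [6] u=1 | in ⊤ | out ⊤ | prev 2 | push {0}
  [7] u=2 | in ⊤ | out ⊤ | ==
  [8] u=3 | in ⊤ | out ⊤ | ==
  [9] u=0 | in ⊤ | out ⊤ | ==

Converged values:
  [0] ⊤
  [1] ⊤
  [2] ⊤
  [3] ⊤

⊤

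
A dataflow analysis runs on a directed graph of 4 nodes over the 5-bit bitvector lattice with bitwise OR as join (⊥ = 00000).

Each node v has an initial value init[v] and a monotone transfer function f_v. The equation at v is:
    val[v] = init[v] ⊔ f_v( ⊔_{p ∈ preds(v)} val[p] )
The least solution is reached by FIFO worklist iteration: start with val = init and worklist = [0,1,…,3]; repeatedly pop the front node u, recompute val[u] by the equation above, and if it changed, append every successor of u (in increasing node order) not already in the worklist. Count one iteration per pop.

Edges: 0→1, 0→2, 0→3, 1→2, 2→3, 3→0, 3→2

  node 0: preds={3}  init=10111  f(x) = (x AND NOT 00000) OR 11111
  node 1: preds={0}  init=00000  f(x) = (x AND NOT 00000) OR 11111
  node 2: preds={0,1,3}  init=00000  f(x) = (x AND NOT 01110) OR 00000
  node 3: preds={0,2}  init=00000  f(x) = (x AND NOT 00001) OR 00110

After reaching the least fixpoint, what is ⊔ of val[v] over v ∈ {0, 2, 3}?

Trace (6 dequeues):
  [1] u=0 | in 00000 | out 11111 | prev 10111 | push {}
  [2] u=1 | in 11111 | out 11111 | prev 00000 | push {}
  [3] u=2 | in 11111 | out 10001 | prev 00000 | push {}
  [4] u=3 | in 11111 | out 11110 | prev 00000 | push {0,2}
  [5] u=0 | in 11110 | out 11111 | ==
  [6] u=2 | in 11111 | out 10001 | ==

Converged values:
  [0] 11111
  [1] 11111
  [2] 10001
  [3] 11110

11111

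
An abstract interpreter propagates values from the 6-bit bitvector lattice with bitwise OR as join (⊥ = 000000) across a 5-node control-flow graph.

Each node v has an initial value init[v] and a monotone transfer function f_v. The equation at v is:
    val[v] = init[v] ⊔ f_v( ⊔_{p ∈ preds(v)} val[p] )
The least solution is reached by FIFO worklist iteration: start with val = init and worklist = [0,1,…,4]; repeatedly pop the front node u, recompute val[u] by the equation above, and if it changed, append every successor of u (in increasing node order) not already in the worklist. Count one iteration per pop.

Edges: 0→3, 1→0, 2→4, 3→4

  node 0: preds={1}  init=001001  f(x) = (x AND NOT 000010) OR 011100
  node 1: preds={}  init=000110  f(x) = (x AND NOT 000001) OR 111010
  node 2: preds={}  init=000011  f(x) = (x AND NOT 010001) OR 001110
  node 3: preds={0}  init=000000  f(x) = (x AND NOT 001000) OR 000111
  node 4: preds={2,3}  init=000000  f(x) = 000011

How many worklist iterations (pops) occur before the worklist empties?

8

Iteration log — 8 steps:
  step 1. node 0  ⊔preds=000110  new=011101  old=001001  +wl: 
  step 2. node 1  ⊔preds=000000  new=111110  old=000110  +wl: 0
  step 3. node 2  ⊔preds=000000  new=001111  old=000011  +wl: 
  step 4. node 3  ⊔preds=011101  new=010111  old=000000  +wl: 
  step 5. node 4  ⊔preds=011111  new=000011  old=000000  +wl: 
  step 6. node 0  ⊔preds=111110  new=111101  old=011101  +wl: 3
  step 7. node 3  ⊔preds=111101  new=110111  old=010111  +wl: 4
  step 8. node 4  ⊔preds=111111  new=000011  stable

Least fixpoint reached:
  node 0: 111101
  node 1: 111110
  node 2: 001111
  node 3: 110111
  node 4: 000011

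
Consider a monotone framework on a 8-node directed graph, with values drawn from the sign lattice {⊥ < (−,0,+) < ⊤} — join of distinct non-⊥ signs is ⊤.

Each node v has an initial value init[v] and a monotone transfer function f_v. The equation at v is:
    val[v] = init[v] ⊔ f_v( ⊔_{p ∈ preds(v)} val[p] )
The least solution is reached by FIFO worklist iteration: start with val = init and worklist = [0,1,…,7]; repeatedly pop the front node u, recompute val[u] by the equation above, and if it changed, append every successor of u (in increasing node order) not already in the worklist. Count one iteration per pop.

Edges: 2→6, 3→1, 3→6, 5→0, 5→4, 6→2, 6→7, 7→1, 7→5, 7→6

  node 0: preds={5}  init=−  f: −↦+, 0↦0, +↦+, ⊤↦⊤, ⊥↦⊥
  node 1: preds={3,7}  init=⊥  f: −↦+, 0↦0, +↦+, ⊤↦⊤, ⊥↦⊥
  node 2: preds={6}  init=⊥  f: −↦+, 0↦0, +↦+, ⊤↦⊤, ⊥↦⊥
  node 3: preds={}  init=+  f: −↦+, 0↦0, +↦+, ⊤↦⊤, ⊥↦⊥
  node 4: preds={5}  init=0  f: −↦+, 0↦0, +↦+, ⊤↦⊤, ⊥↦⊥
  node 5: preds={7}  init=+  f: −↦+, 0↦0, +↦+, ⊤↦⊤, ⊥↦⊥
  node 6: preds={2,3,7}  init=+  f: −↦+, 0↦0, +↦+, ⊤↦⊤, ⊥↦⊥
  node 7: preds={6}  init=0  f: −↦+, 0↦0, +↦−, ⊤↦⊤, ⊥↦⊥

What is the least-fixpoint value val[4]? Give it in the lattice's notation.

⊤

Trace (14 dequeues):
  [1] u=0 | in + | out ⊤ | prev − | push {}
  [2] u=1 | in ⊤ | out ⊤ | prev ⊥ | push {}
  [3] u=2 | in + | out + | prev ⊥ | push {}
  [4] u=3 | in ⊥ | out + | ==
  [5] u=4 | in + | out ⊤ | prev 0 | push {}
  [6] u=5 | in 0 | out ⊤ | prev + | push {0,4}
  [7] u=6 | in ⊤ | out ⊤ | prev + | push {2}
  [8] u=7 | in ⊤ | out ⊤ | prev 0 | push {1,5,6}
  [9] u=0 | in ⊤ | out ⊤ | ==
  [10] u=4 | in ⊤ | out ⊤ | ==
  [11] u=2 | in ⊤ | out ⊤ | prev + | push {}
  [12] u=1 | in ⊤ | out ⊤ | ==
  [13] u=5 | in ⊤ | out ⊤ | ==
  [14] u=6 | in ⊤ | out ⊤ | ==

Converged values:
  [0] ⊤
  [1] ⊤
  [2] ⊤
  [3] +
  [4] ⊤
  [5] ⊤
  [6] ⊤
  [7] ⊤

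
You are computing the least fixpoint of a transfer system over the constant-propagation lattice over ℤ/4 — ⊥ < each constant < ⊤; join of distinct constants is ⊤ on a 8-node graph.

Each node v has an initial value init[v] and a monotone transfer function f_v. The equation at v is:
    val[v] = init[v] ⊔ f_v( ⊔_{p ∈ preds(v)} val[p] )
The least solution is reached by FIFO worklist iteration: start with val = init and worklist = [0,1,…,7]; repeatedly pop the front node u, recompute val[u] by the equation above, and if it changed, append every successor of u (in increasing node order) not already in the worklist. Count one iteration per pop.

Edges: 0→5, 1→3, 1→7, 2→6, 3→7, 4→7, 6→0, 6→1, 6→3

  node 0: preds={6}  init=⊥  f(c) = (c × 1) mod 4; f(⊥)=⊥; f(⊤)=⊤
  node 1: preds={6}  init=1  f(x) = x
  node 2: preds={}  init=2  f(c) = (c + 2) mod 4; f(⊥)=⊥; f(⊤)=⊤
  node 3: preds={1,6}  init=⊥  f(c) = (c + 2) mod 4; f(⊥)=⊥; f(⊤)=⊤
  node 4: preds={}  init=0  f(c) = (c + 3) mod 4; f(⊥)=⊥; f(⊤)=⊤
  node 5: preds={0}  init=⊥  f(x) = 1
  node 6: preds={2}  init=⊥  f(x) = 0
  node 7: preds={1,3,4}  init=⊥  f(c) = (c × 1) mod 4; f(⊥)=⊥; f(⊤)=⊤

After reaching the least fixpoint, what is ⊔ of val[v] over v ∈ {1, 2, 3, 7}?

⊤

Iteration log — 13 steps:
  step 1. node 0  ⊔preds=⊥  new=⊥  stable
  step 2. node 1  ⊔preds=⊥  new=1  stable
  step 3. node 2  ⊔preds=⊥  new=2  stable
  step 4. node 3  ⊔preds=1  new=3  old=⊥  +wl: 
  step 5. node 4  ⊔preds=⊥  new=0  stable
  step 6. node 5  ⊔preds=⊥  new=1  old=⊥  +wl: 
  step 7. node 6  ⊔preds=2  new=0  old=⊥  +wl: 0,1,3
  step 8. node 7  ⊔preds=⊤  new=⊤  old=⊥  +wl: 
  step 9. node 0  ⊔preds=0  new=0  old=⊥  +wl: 5
  step 10. node 1  ⊔preds=0  new=⊤  old=1  +wl: 7
  step 11. node 3  ⊔preds=⊤  new=⊤  old=3  +wl: 
  step 12. node 5  ⊔preds=0  new=1  stable
  step 13. node 7  ⊔preds=⊤  new=⊤  stable

Least fixpoint reached:
  node 0: 0
  node 1: ⊤
  node 2: 2
  node 3: ⊤
  node 4: 0
  node 5: 1
  node 6: 0
  node 7: ⊤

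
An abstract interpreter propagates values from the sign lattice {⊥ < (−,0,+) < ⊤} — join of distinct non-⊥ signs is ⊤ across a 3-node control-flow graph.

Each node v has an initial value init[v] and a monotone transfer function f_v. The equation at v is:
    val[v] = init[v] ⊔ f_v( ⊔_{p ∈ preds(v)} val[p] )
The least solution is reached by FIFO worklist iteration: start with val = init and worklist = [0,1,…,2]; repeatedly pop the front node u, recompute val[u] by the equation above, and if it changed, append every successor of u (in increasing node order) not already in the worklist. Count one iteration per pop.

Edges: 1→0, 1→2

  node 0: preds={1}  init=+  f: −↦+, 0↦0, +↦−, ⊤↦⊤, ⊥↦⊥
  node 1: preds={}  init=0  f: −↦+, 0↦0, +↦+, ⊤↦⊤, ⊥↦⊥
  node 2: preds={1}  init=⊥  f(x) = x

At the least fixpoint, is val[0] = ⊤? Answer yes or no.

Iteration log — 3 steps:
  step 1. node 0  ⊔preds=0  new=⊤  old=+  +wl: 
  step 2. node 1  ⊔preds=⊥  new=0  stable
  step 3. node 2  ⊔preds=0  new=0  old=⊥  +wl: 

Least fixpoint reached:
  node 0: ⊤
  node 1: 0
  node 2: 0

yes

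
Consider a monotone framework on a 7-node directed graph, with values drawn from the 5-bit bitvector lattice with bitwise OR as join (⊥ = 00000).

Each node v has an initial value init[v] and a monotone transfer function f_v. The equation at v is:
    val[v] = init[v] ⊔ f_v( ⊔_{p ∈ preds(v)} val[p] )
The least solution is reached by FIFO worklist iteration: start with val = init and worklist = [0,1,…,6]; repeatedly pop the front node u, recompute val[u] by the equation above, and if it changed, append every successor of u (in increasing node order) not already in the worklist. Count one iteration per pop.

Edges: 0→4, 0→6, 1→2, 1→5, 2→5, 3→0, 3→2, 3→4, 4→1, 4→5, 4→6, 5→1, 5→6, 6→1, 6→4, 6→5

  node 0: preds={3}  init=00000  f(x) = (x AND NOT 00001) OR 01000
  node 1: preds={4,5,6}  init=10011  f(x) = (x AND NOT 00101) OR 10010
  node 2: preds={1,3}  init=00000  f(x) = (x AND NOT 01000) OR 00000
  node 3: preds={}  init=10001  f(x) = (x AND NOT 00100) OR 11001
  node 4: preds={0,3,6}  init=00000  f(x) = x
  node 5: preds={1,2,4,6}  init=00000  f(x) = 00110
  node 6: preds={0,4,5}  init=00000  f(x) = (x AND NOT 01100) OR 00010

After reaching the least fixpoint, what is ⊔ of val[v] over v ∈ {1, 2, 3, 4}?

Trace (15 dequeues):
  [1] u=0 | in 10001 | out 11000 | prev 00000 | push {}
  [2] u=1 | in 00000 | out 10011 | ==
  [3] u=2 | in 10011 | out 10011 | prev 00000 | push {}
  [4] u=3 | in 00000 | out 11001 | prev 10001 | push {0,2}
  [5] u=4 | in 11001 | out 11001 | prev 00000 | push {1}
  [6] u=5 | in 11011 | out 00110 | prev 00000 | push {}
  [7] u=6 | in 11111 | out 10011 | prev 00000 | push {4,5}
  [8] u=0 | in 11001 | out 11000 | ==
  [9] u=2 | in 11011 | out 10011 | ==
  [10] u=1 | in 11111 | out 11011 | prev 10011 | push {2}
  [11] u=4 | in 11011 | out 11011 | prev 11001 | push {1,6}
  [12] u=5 | in 11011 | out 00110 | ==
  [13] u=2 | in 11011 | out 10011 | ==
  [14] u=1 | in 11111 | out 11011 | ==
  [15] u=6 | in 11111 | out 10011 | ==

Converged values:
  [0] 11000
  [1] 11011
  [2] 10011
  [3] 11001
  [4] 11011
  [5] 00110
  [6] 10011

11011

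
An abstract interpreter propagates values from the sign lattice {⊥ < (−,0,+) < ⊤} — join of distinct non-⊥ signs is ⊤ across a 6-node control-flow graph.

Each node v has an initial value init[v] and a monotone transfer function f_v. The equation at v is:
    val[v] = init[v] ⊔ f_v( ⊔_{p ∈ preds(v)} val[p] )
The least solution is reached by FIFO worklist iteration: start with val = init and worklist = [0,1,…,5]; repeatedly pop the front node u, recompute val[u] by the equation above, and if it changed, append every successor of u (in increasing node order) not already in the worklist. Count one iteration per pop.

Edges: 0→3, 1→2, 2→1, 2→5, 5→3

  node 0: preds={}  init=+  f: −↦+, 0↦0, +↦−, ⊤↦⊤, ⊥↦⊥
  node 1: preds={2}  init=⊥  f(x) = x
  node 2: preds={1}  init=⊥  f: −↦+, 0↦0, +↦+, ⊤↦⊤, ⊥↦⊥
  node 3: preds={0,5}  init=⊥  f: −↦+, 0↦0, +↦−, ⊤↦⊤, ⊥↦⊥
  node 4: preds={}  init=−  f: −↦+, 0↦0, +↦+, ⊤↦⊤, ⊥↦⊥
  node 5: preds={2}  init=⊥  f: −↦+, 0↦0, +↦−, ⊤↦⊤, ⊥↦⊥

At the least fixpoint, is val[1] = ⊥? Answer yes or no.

Worklist (6 pops):
  #1 pop 0: in=⊥ → + (no change)
  #2 pop 1: in=⊥ → ⊥ (no change)
  #3 pop 2: in=⊥ → ⊥ (no change)
  #4 pop 3: in=+ → − (was ⊥); enqueue []
  #5 pop 4: in=⊥ → − (no change)
  #6 pop 5: in=⊥ → ⊥ (no change)

Fixpoint:
  val[0] = +
  val[1] = ⊥
  val[2] = ⊥
  val[3] = −
  val[4] = −
  val[5] = ⊥

yes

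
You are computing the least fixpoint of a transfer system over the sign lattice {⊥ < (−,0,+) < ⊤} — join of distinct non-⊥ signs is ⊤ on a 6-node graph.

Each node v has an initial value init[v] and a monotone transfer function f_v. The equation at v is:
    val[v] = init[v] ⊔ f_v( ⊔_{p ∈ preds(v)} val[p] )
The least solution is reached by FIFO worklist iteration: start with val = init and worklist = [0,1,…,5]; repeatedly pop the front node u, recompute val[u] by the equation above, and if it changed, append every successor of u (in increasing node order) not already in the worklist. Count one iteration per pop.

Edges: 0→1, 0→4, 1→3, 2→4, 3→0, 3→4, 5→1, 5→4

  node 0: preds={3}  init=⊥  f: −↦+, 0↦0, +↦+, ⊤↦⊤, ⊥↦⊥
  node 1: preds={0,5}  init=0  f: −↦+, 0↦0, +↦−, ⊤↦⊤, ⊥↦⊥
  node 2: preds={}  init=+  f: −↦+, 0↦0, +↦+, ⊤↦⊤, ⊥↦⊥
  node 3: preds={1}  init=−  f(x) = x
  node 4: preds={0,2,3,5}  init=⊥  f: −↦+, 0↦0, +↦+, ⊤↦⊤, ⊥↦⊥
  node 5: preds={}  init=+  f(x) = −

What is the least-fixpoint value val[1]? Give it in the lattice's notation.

⊤

Iteration log — 9 steps:
  step 1. node 0  ⊔preds=−  new=+  old=⊥  +wl: 
  step 2. node 1  ⊔preds=+  new=⊤  old=0  +wl: 
  step 3. node 2  ⊔preds=⊥  new=+  stable
  step 4. node 3  ⊔preds=⊤  new=⊤  old=−  +wl: 0
  step 5. node 4  ⊔preds=⊤  new=⊤  old=⊥  +wl: 
  step 6. node 5  ⊔preds=⊥  new=⊤  old=+  +wl: 1,4
  step 7. node 0  ⊔preds=⊤  new=⊤  old=+  +wl: 
  step 8. node 1  ⊔preds=⊤  new=⊤  stable
  step 9. node 4  ⊔preds=⊤  new=⊤  stable

Least fixpoint reached:
  node 0: ⊤
  node 1: ⊤
  node 2: +
  node 3: ⊤
  node 4: ⊤
  node 5: ⊤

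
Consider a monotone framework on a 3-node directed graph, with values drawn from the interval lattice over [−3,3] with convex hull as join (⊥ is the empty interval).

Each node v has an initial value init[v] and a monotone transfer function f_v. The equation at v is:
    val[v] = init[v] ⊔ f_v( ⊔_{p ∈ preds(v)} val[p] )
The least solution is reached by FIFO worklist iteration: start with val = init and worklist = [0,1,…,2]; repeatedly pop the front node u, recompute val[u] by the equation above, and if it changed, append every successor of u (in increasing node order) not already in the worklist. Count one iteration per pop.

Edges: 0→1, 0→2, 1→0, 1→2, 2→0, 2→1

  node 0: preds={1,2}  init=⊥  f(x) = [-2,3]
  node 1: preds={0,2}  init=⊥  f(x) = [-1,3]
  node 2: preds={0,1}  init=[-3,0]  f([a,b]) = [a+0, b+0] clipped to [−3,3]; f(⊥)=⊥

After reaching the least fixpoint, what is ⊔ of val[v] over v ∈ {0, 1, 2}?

Worklist (5 pops):
  #1 pop 0: in=[-3,0] → [-2,3] (was ⊥); enqueue []
  #2 pop 1: in=[-3,3] → [-1,3] (was ⊥); enqueue [0]
  #3 pop 2: in=[-2,3] → [-3,3] (was [-3,0]); enqueue [1]
  #4 pop 0: in=[-3,3] → [-2,3] (no change)
  #5 pop 1: in=[-3,3] → [-1,3] (no change)

Fixpoint:
  val[0] = [-2,3]
  val[1] = [-1,3]
  val[2] = [-3,3]

[-3,3]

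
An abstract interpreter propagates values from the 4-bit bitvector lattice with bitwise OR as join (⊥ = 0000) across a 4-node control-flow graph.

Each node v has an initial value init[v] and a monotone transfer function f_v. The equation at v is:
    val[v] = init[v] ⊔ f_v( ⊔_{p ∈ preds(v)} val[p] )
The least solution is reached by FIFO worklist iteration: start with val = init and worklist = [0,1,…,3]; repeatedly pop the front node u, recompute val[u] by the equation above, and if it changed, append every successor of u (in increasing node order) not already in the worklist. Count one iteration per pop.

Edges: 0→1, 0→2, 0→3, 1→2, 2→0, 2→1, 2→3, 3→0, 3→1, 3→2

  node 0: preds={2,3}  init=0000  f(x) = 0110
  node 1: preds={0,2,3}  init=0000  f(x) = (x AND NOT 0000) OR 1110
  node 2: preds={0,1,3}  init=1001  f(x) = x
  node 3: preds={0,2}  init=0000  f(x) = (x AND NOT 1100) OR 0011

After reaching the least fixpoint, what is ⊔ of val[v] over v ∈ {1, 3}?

Iteration log — 7 steps:
  step 1. node 0  ⊔preds=1001  new=0110  old=0000  +wl: 
  step 2. node 1  ⊔preds=1111  new=1111  old=0000  +wl: 
  step 3. node 2  ⊔preds=1111  new=1111  old=1001  +wl: 0,1
  step 4. node 3  ⊔preds=1111  new=0011  old=0000  +wl: 2
  step 5. node 0  ⊔preds=1111  new=0110  stable
  step 6. node 1  ⊔preds=1111  new=1111  stable
  step 7. node 2  ⊔preds=1111  new=1111  stable

Least fixpoint reached:
  node 0: 0110
  node 1: 1111
  node 2: 1111
  node 3: 0011

1111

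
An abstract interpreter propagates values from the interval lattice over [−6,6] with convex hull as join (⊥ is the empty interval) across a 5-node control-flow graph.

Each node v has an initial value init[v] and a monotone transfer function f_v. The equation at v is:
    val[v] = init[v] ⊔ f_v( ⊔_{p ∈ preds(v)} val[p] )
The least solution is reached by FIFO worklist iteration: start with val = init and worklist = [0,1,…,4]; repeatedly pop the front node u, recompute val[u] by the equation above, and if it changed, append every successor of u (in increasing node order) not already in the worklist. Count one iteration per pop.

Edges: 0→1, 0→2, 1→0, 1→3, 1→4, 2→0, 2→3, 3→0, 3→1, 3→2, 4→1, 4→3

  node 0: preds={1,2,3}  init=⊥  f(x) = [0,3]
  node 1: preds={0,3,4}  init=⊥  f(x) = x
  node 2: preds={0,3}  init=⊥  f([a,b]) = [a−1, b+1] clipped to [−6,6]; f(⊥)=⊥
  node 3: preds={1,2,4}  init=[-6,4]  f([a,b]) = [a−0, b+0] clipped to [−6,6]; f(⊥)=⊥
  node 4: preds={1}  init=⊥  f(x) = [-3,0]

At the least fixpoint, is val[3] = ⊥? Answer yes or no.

Trace (16 dequeues):
  [1] u=0 | in [-6,4] | out [0,3] | prev ⊥ | push {}
  [2] u=1 | in [-6,4] | out [-6,4] | prev ⊥ | push {0}
  [3] u=2 | in [-6,4] | out [-6,5] | prev ⊥ | push {}
  [4] u=3 | in [-6,5] | out [-6,5] | prev [-6,4] | push {1,2}
  [5] u=4 | in [-6,4] | out [-3,0] | prev ⊥ | push {3}
  [6] u=0 | in [-6,5] | out [0,3] | ==
  [7] u=1 | in [-6,5] | out [-6,5] | prev [-6,4] | push {0,4}
  [8] u=2 | in [-6,5] | out [-6,6] | prev [-6,5] | push {}
  [9] u=3 | in [-6,6] | out [-6,6] | prev [-6,5] | push {1,2}
  [10] u=0 | in [-6,6] | out [0,3] | ==
  [11] u=4 | in [-6,5] | out [-3,0] | ==
  [12] u=1 | in [-6,6] | out [-6,6] | prev [-6,5] | push {0,3,4}
  [13] u=2 | in [-6,6] | out [-6,6] | ==
  [14] u=0 | in [-6,6] | out [0,3] | ==
  [15] u=3 | in [-6,6] | out [-6,6] | ==
  [16] u=4 | in [-6,6] | out [-3,0] | ==

Converged values:
  [0] [0,3]
  [1] [-6,6]
  [2] [-6,6]
  [3] [-6,6]
  [4] [-3,0]

no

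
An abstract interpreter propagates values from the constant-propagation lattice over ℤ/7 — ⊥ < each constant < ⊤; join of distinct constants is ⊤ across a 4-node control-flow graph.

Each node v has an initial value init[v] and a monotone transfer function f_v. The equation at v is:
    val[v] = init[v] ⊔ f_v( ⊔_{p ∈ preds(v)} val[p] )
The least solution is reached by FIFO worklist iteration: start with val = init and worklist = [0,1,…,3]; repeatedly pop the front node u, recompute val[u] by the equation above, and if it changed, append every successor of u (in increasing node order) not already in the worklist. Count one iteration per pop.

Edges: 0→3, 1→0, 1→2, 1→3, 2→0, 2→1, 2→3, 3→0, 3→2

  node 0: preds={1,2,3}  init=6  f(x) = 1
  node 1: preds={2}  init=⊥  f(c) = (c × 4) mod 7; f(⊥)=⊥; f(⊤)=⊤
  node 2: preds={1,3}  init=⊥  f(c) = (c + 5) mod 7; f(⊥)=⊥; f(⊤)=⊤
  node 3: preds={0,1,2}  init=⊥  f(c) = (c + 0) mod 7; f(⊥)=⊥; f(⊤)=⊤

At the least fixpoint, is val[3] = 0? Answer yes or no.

Worklist (11 pops):
  #1 pop 0: in=⊥ → ⊤ (was 6); enqueue []
  #2 pop 1: in=⊥ → ⊥ (no change)
  #3 pop 2: in=⊥ → ⊥ (no change)
  #4 pop 3: in=⊤ → ⊤ (was ⊥); enqueue [0,2]
  #5 pop 0: in=⊤ → ⊤ (no change)
  #6 pop 2: in=⊤ → ⊤ (was ⊥); enqueue [0,1,3]
  #7 pop 0: in=⊤ → ⊤ (no change)
  #8 pop 1: in=⊤ → ⊤ (was ⊥); enqueue [0,2]
  #9 pop 3: in=⊤ → ⊤ (no change)
  #10 pop 0: in=⊤ → ⊤ (no change)
  #11 pop 2: in=⊤ → ⊤ (no change)

Fixpoint:
  val[0] = ⊤
  val[1] = ⊤
  val[2] = ⊤
  val[3] = ⊤

no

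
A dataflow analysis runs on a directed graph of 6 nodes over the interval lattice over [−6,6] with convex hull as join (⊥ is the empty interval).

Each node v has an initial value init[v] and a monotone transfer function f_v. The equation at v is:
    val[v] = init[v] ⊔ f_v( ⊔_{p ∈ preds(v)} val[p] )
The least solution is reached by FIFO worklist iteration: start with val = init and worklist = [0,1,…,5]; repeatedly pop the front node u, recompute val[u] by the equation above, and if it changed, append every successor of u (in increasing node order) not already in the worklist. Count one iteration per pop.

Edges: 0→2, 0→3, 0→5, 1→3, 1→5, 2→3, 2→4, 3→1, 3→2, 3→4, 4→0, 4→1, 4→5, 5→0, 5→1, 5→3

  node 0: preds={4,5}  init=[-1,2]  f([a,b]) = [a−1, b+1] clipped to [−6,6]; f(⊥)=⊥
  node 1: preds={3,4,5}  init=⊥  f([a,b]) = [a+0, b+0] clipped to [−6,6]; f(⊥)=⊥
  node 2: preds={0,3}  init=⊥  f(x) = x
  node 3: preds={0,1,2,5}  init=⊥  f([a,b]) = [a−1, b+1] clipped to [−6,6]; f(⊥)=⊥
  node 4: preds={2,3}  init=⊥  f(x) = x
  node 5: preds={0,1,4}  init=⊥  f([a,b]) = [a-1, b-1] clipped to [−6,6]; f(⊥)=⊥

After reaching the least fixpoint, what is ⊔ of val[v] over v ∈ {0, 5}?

[-6,6]

Worklist (24 pops):
  #1 pop 0: in=⊥ → [-1,2] (no change)
  #2 pop 1: in=⊥ → ⊥ (no change)
  #3 pop 2: in=[-1,2] → [-1,2] (was ⊥); enqueue []
  #4 pop 3: in=[-1,2] → [-2,3] (was ⊥); enqueue [1,2]
  #5 pop 4: in=[-2,3] → [-2,3] (was ⊥); enqueue [0]
  #6 pop 5: in=[-2,3] → [-3,2] (was ⊥); enqueue [3]
  #7 pop 1: in=[-3,3] → [-3,3] (was ⊥); enqueue [5]
  #8 pop 2: in=[-2,3] → [-2,3] (was [-1,2]); enqueue [4]
  #9 pop 0: in=[-3,3] → [-4,4] (was [-1,2]); enqueue [2]
  #10 pop 3: in=[-4,4] → [-5,5] (was [-2,3]); enqueue [1]
  #11 pop 5: in=[-4,4] → [-5,3] (was [-3,2]); enqueue [0,3]
  #12 pop 4: in=[-5,5] → [-5,5] (was [-2,3]); enqueue [5]
  #13 pop 2: in=[-5,5] → [-5,5] (was [-2,3]); enqueue [4]
  #14 pop 1: in=[-5,5] → [-5,5] (was [-3,3]); enqueue []
  #15 pop 0: in=[-5,5] → [-6,6] (was [-4,4]); enqueue [2]
  #16 pop 3: in=[-6,6] → [-6,6] (was [-5,5]); enqueue [1]
  #17 pop 5: in=[-6,6] → [-6,5] (was [-5,3]); enqueue [0,3]
  #18 pop 4: in=[-6,6] → [-6,6] (was [-5,5]); enqueue [5]
  #19 pop 2: in=[-6,6] → [-6,6] (was [-5,5]); enqueue [4]
  #20 pop 1: in=[-6,6] → [-6,6] (was [-5,5]); enqueue []
  #21 pop 0: in=[-6,6] → [-6,6] (no change)
  #22 pop 3: in=[-6,6] → [-6,6] (no change)
  #23 pop 5: in=[-6,6] → [-6,5] (no change)
  #24 pop 4: in=[-6,6] → [-6,6] (no change)

Fixpoint:
  val[0] = [-6,6]
  val[1] = [-6,6]
  val[2] = [-6,6]
  val[3] = [-6,6]
  val[4] = [-6,6]
  val[5] = [-6,5]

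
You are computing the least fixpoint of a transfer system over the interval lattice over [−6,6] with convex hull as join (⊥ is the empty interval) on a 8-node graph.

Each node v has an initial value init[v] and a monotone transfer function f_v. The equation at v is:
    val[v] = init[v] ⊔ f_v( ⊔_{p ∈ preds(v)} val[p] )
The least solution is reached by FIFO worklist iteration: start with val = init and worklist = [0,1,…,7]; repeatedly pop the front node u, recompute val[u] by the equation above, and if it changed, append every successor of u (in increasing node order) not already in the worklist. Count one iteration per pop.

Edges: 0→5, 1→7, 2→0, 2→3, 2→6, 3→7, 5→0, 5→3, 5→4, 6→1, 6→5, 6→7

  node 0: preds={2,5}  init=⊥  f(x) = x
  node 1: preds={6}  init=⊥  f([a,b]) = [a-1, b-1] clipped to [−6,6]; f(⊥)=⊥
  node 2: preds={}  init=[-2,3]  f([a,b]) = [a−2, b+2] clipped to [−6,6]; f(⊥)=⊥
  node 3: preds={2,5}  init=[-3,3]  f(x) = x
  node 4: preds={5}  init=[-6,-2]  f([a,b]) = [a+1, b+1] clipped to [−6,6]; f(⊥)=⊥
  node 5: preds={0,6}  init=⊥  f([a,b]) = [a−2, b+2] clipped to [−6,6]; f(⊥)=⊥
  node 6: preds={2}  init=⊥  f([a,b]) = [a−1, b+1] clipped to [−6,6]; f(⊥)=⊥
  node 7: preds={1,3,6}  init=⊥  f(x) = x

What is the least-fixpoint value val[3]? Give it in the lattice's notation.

Trace (19 dequeues):
  [1] u=0 | in [-2,3] | out [-2,3] | prev ⊥ | push {}
  [2] u=1 | in ⊥ | out ⊥ | ==
  [3] u=2 | in ⊥ | out [-2,3] | ==
  [4] u=3 | in [-2,3] | out [-3,3] | ==
  [5] u=4 | in ⊥ | out [-6,-2] | ==
  [6] u=5 | in [-2,3] | out [-4,5] | prev ⊥ | push {0,3,4}
  [7] u=6 | in [-2,3] | out [-3,4] | prev ⊥ | push {1,5}
  [8] u=7 | in [-3,4] | out [-3,4] | prev ⊥ | push {}
  [9] u=0 | in [-4,5] | out [-4,5] | prev [-2,3] | push {}
  [10] u=3 | in [-4,5] | out [-4,5] | prev [-3,3] | push {7}
  [11] u=4 | in [-4,5] | out [-6,6] | prev [-6,-2] | push {}
  [12] u=1 | in [-3,4] | out [-4,3] | prev ⊥ | push {}
  [13] u=5 | in [-4,5] | out [-6,6] | prev [-4,5] | push {0,3,4}
  [14] u=7 | in [-4,5] | out [-4,5] | prev [-3,4] | push {}
  [15] u=0 | in [-6,6] | out [-6,6] | prev [-4,5] | push {5}
  [16] u=3 | in [-6,6] | out [-6,6] | prev [-4,5] | push {7}
  [17] u=4 | in [-6,6] | out [-6,6] | ==
  [18] u=5 | in [-6,6] | out [-6,6] | ==
  [19] u=7 | in [-6,6] | out [-6,6] | prev [-4,5] | push {}

Converged values:
  [0] [-6,6]
  [1] [-4,3]
  [2] [-2,3]
  [3] [-6,6]
  [4] [-6,6]
  [5] [-6,6]
  [6] [-3,4]
  [7] [-6,6]

[-6,6]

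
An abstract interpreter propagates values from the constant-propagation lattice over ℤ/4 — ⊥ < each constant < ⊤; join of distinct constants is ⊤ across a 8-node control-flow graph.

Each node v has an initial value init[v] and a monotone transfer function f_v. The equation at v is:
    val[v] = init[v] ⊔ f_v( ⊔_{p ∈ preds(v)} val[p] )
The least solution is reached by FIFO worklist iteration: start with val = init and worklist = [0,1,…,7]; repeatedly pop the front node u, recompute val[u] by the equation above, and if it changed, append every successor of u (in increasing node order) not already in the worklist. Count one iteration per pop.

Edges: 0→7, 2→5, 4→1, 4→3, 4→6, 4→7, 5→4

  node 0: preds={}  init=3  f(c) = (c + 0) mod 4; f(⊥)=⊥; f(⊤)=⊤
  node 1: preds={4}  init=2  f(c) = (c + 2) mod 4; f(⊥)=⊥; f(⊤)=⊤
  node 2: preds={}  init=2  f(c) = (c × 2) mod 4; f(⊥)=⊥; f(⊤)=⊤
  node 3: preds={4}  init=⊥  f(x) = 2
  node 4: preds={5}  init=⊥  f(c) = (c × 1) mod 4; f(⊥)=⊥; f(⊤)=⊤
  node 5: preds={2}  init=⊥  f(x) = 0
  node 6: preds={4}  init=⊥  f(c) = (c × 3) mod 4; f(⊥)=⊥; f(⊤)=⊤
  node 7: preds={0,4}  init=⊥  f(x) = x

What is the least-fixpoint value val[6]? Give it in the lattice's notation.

0

Trace (13 dequeues):
  [1] u=0 | in ⊥ | out 3 | ==
  [2] u=1 | in ⊥ | out 2 | ==
  [3] u=2 | in ⊥ | out 2 | ==
  [4] u=3 | in ⊥ | out 2 | prev ⊥ | push {}
  [5] u=4 | in ⊥ | out ⊥ | ==
  [6] u=5 | in 2 | out 0 | prev ⊥ | push {4}
  [7] u=6 | in ⊥ | out ⊥ | ==
  [8] u=7 | in 3 | out 3 | prev ⊥ | push {}
  [9] u=4 | in 0 | out 0 | prev ⊥ | push {1,3,6,7}
  [10] u=1 | in 0 | out 2 | ==
  [11] u=3 | in 0 | out 2 | ==
  [12] u=6 | in 0 | out 0 | prev ⊥ | push {}
  [13] u=7 | in ⊤ | out ⊤ | prev 3 | push {}

Converged values:
  [0] 3
  [1] 2
  [2] 2
  [3] 2
  [4] 0
  [5] 0
  [6] 0
  [7] ⊤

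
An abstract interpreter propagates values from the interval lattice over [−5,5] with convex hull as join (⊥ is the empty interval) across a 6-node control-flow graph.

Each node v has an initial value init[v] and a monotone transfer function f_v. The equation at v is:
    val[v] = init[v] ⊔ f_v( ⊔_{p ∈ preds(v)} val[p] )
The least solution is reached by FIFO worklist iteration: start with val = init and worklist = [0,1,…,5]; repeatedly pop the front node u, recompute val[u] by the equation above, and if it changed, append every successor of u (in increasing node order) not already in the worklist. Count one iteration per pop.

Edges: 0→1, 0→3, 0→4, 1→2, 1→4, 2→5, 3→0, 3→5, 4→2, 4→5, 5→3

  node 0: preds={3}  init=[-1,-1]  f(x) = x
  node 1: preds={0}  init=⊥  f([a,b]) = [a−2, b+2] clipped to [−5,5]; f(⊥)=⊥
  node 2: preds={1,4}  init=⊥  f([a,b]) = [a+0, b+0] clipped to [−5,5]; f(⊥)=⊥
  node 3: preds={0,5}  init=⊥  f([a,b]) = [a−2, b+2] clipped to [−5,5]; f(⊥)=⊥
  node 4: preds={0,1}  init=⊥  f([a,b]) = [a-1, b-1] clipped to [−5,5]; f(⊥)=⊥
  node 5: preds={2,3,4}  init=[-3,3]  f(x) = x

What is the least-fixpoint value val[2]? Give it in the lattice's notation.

Worklist (14 pops):
  #1 pop 0: in=⊥ → [-1,-1] (no change)
  #2 pop 1: in=[-1,-1] → [-3,1] (was ⊥); enqueue []
  #3 pop 2: in=[-3,1] → [-3,1] (was ⊥); enqueue []
  #4 pop 3: in=[-3,3] → [-5,5] (was ⊥); enqueue [0]
  #5 pop 4: in=[-3,1] → [-4,0] (was ⊥); enqueue [2]
  #6 pop 5: in=[-5,5] → [-5,5] (was [-3,3]); enqueue [3]
  #7 pop 0: in=[-5,5] → [-5,5] (was [-1,-1]); enqueue [1,4]
  #8 pop 2: in=[-4,1] → [-4,1] (was [-3,1]); enqueue [5]
  #9 pop 3: in=[-5,5] → [-5,5] (no change)
  #10 pop 1: in=[-5,5] → [-5,5] (was [-3,1]); enqueue [2]
  #11 pop 4: in=[-5,5] → [-5,4] (was [-4,0]); enqueue []
  #12 pop 5: in=[-5,5] → [-5,5] (no change)
  #13 pop 2: in=[-5,5] → [-5,5] (was [-4,1]); enqueue [5]
  #14 pop 5: in=[-5,5] → [-5,5] (no change)

Fixpoint:
  val[0] = [-5,5]
  val[1] = [-5,5]
  val[2] = [-5,5]
  val[3] = [-5,5]
  val[4] = [-5,4]
  val[5] = [-5,5]

[-5,5]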